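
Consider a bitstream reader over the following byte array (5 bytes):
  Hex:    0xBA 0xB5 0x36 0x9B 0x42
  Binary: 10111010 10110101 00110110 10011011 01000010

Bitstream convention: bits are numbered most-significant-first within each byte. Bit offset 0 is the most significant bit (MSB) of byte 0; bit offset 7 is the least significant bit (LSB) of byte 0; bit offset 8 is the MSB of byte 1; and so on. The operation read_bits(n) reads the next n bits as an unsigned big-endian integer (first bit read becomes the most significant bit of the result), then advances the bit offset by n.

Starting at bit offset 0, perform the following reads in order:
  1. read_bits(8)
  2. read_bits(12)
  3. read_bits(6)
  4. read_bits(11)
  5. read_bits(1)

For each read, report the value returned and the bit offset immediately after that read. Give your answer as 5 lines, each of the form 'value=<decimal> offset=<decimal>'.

Read 1: bits[0:8] width=8 -> value=186 (bin 10111010); offset now 8 = byte 1 bit 0; 32 bits remain
Read 2: bits[8:20] width=12 -> value=2899 (bin 101101010011); offset now 20 = byte 2 bit 4; 20 bits remain
Read 3: bits[20:26] width=6 -> value=26 (bin 011010); offset now 26 = byte 3 bit 2; 14 bits remain
Read 4: bits[26:37] width=11 -> value=872 (bin 01101101000); offset now 37 = byte 4 bit 5; 3 bits remain
Read 5: bits[37:38] width=1 -> value=0 (bin 0); offset now 38 = byte 4 bit 6; 2 bits remain

Answer: value=186 offset=8
value=2899 offset=20
value=26 offset=26
value=872 offset=37
value=0 offset=38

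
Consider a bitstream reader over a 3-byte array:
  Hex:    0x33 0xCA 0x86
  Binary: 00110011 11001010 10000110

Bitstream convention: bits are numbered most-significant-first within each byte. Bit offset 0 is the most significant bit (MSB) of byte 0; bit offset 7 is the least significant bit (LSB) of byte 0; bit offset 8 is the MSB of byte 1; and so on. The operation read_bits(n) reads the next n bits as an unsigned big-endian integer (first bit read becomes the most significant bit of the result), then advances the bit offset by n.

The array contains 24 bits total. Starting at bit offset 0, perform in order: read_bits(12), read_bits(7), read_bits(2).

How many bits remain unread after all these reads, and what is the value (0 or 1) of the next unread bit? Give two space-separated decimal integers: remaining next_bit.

Answer: 3 1

Derivation:
Read 1: bits[0:12] width=12 -> value=828 (bin 001100111100); offset now 12 = byte 1 bit 4; 12 bits remain
Read 2: bits[12:19] width=7 -> value=84 (bin 1010100); offset now 19 = byte 2 bit 3; 5 bits remain
Read 3: bits[19:21] width=2 -> value=0 (bin 00); offset now 21 = byte 2 bit 5; 3 bits remain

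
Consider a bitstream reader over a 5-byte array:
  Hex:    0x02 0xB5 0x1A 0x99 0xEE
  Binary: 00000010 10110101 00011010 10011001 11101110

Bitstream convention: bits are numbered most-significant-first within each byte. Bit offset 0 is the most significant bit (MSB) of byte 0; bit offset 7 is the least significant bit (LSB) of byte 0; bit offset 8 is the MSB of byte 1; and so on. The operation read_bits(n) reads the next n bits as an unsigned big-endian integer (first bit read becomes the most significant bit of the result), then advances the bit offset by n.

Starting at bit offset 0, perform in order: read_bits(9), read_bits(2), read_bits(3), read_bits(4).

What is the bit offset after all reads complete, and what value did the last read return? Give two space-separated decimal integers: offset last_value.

Answer: 18 4

Derivation:
Read 1: bits[0:9] width=9 -> value=5 (bin 000000101); offset now 9 = byte 1 bit 1; 31 bits remain
Read 2: bits[9:11] width=2 -> value=1 (bin 01); offset now 11 = byte 1 bit 3; 29 bits remain
Read 3: bits[11:14] width=3 -> value=5 (bin 101); offset now 14 = byte 1 bit 6; 26 bits remain
Read 4: bits[14:18] width=4 -> value=4 (bin 0100); offset now 18 = byte 2 bit 2; 22 bits remain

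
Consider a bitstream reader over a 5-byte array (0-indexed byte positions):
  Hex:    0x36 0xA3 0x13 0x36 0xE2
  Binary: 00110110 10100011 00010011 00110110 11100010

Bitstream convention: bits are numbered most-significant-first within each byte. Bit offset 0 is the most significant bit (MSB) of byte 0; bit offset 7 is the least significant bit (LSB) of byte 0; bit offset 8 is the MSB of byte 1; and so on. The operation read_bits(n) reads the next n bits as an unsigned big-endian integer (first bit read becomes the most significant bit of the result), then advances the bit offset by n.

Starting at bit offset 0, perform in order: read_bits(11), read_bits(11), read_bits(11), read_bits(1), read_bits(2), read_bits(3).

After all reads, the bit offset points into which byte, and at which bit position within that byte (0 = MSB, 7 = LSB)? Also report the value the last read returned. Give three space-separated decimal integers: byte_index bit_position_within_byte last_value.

Answer: 4 7 1

Derivation:
Read 1: bits[0:11] width=11 -> value=437 (bin 00110110101); offset now 11 = byte 1 bit 3; 29 bits remain
Read 2: bits[11:22] width=11 -> value=196 (bin 00011000100); offset now 22 = byte 2 bit 6; 18 bits remain
Read 3: bits[22:33] width=11 -> value=1645 (bin 11001101101); offset now 33 = byte 4 bit 1; 7 bits remain
Read 4: bits[33:34] width=1 -> value=1 (bin 1); offset now 34 = byte 4 bit 2; 6 bits remain
Read 5: bits[34:36] width=2 -> value=2 (bin 10); offset now 36 = byte 4 bit 4; 4 bits remain
Read 6: bits[36:39] width=3 -> value=1 (bin 001); offset now 39 = byte 4 bit 7; 1 bits remain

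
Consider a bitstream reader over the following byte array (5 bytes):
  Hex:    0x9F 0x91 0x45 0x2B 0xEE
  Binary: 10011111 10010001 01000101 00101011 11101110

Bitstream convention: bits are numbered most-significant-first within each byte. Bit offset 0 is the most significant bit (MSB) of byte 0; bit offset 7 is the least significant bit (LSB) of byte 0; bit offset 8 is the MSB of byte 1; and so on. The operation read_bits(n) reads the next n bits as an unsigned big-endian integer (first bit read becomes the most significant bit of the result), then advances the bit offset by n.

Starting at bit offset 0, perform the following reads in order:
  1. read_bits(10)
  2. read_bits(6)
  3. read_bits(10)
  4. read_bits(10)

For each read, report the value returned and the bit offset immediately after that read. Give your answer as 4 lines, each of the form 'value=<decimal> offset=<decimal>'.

Read 1: bits[0:10] width=10 -> value=638 (bin 1001111110); offset now 10 = byte 1 bit 2; 30 bits remain
Read 2: bits[10:16] width=6 -> value=17 (bin 010001); offset now 16 = byte 2 bit 0; 24 bits remain
Read 3: bits[16:26] width=10 -> value=276 (bin 0100010100); offset now 26 = byte 3 bit 2; 14 bits remain
Read 4: bits[26:36] width=10 -> value=702 (bin 1010111110); offset now 36 = byte 4 bit 4; 4 bits remain

Answer: value=638 offset=10
value=17 offset=16
value=276 offset=26
value=702 offset=36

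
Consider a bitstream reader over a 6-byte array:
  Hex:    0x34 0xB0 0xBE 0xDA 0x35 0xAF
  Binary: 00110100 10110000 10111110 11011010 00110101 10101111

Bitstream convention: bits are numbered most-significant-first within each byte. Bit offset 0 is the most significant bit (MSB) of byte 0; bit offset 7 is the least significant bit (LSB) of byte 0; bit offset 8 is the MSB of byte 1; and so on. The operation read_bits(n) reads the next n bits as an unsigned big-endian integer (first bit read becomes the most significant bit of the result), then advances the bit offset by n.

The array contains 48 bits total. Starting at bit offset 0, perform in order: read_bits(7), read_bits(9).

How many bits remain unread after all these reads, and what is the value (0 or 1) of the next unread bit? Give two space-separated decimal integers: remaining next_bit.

Read 1: bits[0:7] width=7 -> value=26 (bin 0011010); offset now 7 = byte 0 bit 7; 41 bits remain
Read 2: bits[7:16] width=9 -> value=176 (bin 010110000); offset now 16 = byte 2 bit 0; 32 bits remain

Answer: 32 1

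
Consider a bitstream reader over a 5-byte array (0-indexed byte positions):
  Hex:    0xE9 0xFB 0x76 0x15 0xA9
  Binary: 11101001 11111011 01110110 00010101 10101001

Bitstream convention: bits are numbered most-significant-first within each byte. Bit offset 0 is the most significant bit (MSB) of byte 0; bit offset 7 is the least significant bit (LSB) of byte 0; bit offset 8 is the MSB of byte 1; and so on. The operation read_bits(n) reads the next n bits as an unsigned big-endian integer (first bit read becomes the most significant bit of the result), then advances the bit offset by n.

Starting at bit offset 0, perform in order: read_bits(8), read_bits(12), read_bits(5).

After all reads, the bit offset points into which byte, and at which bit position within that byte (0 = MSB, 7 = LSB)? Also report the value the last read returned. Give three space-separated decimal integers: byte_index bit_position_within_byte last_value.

Read 1: bits[0:8] width=8 -> value=233 (bin 11101001); offset now 8 = byte 1 bit 0; 32 bits remain
Read 2: bits[8:20] width=12 -> value=4023 (bin 111110110111); offset now 20 = byte 2 bit 4; 20 bits remain
Read 3: bits[20:25] width=5 -> value=12 (bin 01100); offset now 25 = byte 3 bit 1; 15 bits remain

Answer: 3 1 12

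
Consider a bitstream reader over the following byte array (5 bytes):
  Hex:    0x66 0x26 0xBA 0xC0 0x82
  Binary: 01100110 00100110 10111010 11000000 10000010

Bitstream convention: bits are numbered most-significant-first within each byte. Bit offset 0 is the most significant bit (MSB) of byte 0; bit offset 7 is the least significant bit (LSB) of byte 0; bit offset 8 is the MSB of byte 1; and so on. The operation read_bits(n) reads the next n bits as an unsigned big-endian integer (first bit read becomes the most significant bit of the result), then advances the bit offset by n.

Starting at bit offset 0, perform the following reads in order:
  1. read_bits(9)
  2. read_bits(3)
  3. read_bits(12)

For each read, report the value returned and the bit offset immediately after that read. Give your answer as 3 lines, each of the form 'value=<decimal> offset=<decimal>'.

Read 1: bits[0:9] width=9 -> value=204 (bin 011001100); offset now 9 = byte 1 bit 1; 31 bits remain
Read 2: bits[9:12] width=3 -> value=2 (bin 010); offset now 12 = byte 1 bit 4; 28 bits remain
Read 3: bits[12:24] width=12 -> value=1722 (bin 011010111010); offset now 24 = byte 3 bit 0; 16 bits remain

Answer: value=204 offset=9
value=2 offset=12
value=1722 offset=24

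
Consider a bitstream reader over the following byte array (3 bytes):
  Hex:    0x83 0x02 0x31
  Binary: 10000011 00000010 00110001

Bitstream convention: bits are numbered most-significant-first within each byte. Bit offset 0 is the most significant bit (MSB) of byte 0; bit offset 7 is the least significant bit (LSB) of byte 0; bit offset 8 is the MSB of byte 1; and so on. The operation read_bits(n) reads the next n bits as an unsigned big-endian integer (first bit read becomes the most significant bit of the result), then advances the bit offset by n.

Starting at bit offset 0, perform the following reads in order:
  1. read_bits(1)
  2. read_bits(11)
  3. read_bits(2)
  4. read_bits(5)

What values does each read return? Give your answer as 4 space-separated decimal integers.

Read 1: bits[0:1] width=1 -> value=1 (bin 1); offset now 1 = byte 0 bit 1; 23 bits remain
Read 2: bits[1:12] width=11 -> value=48 (bin 00000110000); offset now 12 = byte 1 bit 4; 12 bits remain
Read 3: bits[12:14] width=2 -> value=0 (bin 00); offset now 14 = byte 1 bit 6; 10 bits remain
Read 4: bits[14:19] width=5 -> value=17 (bin 10001); offset now 19 = byte 2 bit 3; 5 bits remain

Answer: 1 48 0 17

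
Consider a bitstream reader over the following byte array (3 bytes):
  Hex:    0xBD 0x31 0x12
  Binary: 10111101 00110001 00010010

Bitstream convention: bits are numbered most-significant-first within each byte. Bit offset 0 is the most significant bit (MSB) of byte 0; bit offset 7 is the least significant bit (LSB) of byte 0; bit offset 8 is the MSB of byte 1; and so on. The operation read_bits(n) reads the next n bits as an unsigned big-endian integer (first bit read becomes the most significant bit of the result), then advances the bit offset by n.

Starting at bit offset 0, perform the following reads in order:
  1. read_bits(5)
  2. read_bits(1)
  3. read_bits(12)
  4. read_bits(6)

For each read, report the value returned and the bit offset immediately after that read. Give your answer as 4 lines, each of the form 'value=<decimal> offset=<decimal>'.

Answer: value=23 offset=5
value=1 offset=6
value=1220 offset=18
value=18 offset=24

Derivation:
Read 1: bits[0:5] width=5 -> value=23 (bin 10111); offset now 5 = byte 0 bit 5; 19 bits remain
Read 2: bits[5:6] width=1 -> value=1 (bin 1); offset now 6 = byte 0 bit 6; 18 bits remain
Read 3: bits[6:18] width=12 -> value=1220 (bin 010011000100); offset now 18 = byte 2 bit 2; 6 bits remain
Read 4: bits[18:24] width=6 -> value=18 (bin 010010); offset now 24 = byte 3 bit 0; 0 bits remain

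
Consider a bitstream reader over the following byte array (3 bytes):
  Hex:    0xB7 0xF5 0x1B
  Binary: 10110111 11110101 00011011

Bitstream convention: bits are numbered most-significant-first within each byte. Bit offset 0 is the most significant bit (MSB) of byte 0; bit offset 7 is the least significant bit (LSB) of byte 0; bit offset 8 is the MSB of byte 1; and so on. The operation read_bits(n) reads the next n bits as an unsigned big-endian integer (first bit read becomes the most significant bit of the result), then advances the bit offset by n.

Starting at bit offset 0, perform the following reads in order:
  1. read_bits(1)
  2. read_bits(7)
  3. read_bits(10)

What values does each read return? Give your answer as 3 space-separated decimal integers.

Answer: 1 55 980

Derivation:
Read 1: bits[0:1] width=1 -> value=1 (bin 1); offset now 1 = byte 0 bit 1; 23 bits remain
Read 2: bits[1:8] width=7 -> value=55 (bin 0110111); offset now 8 = byte 1 bit 0; 16 bits remain
Read 3: bits[8:18] width=10 -> value=980 (bin 1111010100); offset now 18 = byte 2 bit 2; 6 bits remain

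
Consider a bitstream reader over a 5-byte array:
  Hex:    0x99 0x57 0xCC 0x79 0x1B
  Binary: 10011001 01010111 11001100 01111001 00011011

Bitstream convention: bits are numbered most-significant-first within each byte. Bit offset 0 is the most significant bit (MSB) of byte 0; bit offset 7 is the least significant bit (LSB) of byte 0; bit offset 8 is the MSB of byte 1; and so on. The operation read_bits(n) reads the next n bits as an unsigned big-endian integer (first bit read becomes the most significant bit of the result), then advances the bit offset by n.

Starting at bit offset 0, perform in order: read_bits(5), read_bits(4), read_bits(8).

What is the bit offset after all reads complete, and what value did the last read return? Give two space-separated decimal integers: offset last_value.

Answer: 17 175

Derivation:
Read 1: bits[0:5] width=5 -> value=19 (bin 10011); offset now 5 = byte 0 bit 5; 35 bits remain
Read 2: bits[5:9] width=4 -> value=2 (bin 0010); offset now 9 = byte 1 bit 1; 31 bits remain
Read 3: bits[9:17] width=8 -> value=175 (bin 10101111); offset now 17 = byte 2 bit 1; 23 bits remain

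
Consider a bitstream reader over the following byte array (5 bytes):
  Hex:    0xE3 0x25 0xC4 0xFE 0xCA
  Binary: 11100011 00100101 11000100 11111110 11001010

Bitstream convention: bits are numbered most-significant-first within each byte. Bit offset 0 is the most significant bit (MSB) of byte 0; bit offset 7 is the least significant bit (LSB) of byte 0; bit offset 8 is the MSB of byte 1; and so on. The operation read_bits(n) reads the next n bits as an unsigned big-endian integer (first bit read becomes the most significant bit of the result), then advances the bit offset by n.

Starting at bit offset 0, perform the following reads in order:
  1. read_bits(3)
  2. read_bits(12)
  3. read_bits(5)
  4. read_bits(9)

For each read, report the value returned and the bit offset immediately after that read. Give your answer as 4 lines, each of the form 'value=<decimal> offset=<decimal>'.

Read 1: bits[0:3] width=3 -> value=7 (bin 111); offset now 3 = byte 0 bit 3; 37 bits remain
Read 2: bits[3:15] width=12 -> value=402 (bin 000110010010); offset now 15 = byte 1 bit 7; 25 bits remain
Read 3: bits[15:20] width=5 -> value=28 (bin 11100); offset now 20 = byte 2 bit 4; 20 bits remain
Read 4: bits[20:29] width=9 -> value=159 (bin 010011111); offset now 29 = byte 3 bit 5; 11 bits remain

Answer: value=7 offset=3
value=402 offset=15
value=28 offset=20
value=159 offset=29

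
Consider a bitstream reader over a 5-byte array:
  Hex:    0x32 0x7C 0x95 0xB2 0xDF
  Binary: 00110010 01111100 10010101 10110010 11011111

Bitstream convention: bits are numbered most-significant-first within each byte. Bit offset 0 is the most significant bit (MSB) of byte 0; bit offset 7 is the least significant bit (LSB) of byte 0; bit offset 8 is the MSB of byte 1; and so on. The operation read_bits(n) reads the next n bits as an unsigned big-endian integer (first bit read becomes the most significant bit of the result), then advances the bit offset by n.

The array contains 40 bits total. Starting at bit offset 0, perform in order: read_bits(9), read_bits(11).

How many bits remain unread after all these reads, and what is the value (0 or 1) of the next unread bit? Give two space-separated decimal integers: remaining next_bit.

Read 1: bits[0:9] width=9 -> value=100 (bin 001100100); offset now 9 = byte 1 bit 1; 31 bits remain
Read 2: bits[9:20] width=11 -> value=1993 (bin 11111001001); offset now 20 = byte 2 bit 4; 20 bits remain

Answer: 20 0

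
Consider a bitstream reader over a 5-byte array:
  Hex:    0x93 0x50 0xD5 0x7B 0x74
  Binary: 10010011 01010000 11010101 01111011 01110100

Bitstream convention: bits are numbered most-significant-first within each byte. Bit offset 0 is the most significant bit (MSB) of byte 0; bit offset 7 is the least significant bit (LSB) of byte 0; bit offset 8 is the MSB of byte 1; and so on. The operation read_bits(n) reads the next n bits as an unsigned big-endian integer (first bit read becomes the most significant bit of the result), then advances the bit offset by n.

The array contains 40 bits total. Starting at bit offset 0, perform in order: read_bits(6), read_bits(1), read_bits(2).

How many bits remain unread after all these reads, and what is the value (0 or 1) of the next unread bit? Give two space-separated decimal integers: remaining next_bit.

Read 1: bits[0:6] width=6 -> value=36 (bin 100100); offset now 6 = byte 0 bit 6; 34 bits remain
Read 2: bits[6:7] width=1 -> value=1 (bin 1); offset now 7 = byte 0 bit 7; 33 bits remain
Read 3: bits[7:9] width=2 -> value=2 (bin 10); offset now 9 = byte 1 bit 1; 31 bits remain

Answer: 31 1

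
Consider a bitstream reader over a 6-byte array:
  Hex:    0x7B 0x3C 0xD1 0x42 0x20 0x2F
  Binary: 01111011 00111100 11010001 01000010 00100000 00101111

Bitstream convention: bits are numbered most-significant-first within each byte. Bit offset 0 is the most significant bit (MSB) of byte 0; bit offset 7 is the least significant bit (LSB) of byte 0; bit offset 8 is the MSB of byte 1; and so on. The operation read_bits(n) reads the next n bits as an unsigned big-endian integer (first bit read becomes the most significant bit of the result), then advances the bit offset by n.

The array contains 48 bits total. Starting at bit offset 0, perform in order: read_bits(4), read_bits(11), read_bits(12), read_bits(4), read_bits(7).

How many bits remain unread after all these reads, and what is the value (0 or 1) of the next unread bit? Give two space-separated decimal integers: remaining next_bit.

Read 1: bits[0:4] width=4 -> value=7 (bin 0111); offset now 4 = byte 0 bit 4; 44 bits remain
Read 2: bits[4:15] width=11 -> value=1438 (bin 10110011110); offset now 15 = byte 1 bit 7; 33 bits remain
Read 3: bits[15:27] width=12 -> value=1674 (bin 011010001010); offset now 27 = byte 3 bit 3; 21 bits remain
Read 4: bits[27:31] width=4 -> value=1 (bin 0001); offset now 31 = byte 3 bit 7; 17 bits remain
Read 5: bits[31:38] width=7 -> value=8 (bin 0001000); offset now 38 = byte 4 bit 6; 10 bits remain

Answer: 10 0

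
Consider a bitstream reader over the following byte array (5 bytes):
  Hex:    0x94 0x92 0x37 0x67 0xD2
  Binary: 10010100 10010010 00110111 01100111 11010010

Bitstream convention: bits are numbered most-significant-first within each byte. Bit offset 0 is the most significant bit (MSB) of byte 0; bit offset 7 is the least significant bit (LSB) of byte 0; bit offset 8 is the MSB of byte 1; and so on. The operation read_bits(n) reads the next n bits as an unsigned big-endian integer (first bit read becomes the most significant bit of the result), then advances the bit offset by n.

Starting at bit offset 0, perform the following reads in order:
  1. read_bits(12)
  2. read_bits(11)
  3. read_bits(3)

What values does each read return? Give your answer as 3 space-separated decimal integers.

Answer: 2377 283 5

Derivation:
Read 1: bits[0:12] width=12 -> value=2377 (bin 100101001001); offset now 12 = byte 1 bit 4; 28 bits remain
Read 2: bits[12:23] width=11 -> value=283 (bin 00100011011); offset now 23 = byte 2 bit 7; 17 bits remain
Read 3: bits[23:26] width=3 -> value=5 (bin 101); offset now 26 = byte 3 bit 2; 14 bits remain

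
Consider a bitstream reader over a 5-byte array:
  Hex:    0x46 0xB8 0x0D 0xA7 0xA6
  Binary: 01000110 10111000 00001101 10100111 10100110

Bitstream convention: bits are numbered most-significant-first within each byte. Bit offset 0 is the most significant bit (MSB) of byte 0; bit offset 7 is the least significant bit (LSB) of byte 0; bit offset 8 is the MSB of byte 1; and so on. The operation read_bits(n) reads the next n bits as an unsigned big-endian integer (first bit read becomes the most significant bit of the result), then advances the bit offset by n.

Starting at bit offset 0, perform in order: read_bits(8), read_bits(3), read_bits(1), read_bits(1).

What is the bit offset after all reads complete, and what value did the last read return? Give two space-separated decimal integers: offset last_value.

Read 1: bits[0:8] width=8 -> value=70 (bin 01000110); offset now 8 = byte 1 bit 0; 32 bits remain
Read 2: bits[8:11] width=3 -> value=5 (bin 101); offset now 11 = byte 1 bit 3; 29 bits remain
Read 3: bits[11:12] width=1 -> value=1 (bin 1); offset now 12 = byte 1 bit 4; 28 bits remain
Read 4: bits[12:13] width=1 -> value=1 (bin 1); offset now 13 = byte 1 bit 5; 27 bits remain

Answer: 13 1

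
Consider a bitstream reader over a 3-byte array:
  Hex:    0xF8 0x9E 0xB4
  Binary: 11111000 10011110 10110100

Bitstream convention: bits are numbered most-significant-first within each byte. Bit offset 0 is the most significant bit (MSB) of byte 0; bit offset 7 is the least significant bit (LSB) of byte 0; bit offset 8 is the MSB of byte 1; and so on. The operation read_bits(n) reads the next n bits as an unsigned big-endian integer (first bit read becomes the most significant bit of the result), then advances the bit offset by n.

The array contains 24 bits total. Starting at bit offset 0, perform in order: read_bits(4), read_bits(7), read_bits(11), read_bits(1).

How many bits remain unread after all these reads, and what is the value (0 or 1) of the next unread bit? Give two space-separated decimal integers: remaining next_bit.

Answer: 1 0

Derivation:
Read 1: bits[0:4] width=4 -> value=15 (bin 1111); offset now 4 = byte 0 bit 4; 20 bits remain
Read 2: bits[4:11] width=7 -> value=68 (bin 1000100); offset now 11 = byte 1 bit 3; 13 bits remain
Read 3: bits[11:22] width=11 -> value=1965 (bin 11110101101); offset now 22 = byte 2 bit 6; 2 bits remain
Read 4: bits[22:23] width=1 -> value=0 (bin 0); offset now 23 = byte 2 bit 7; 1 bits remain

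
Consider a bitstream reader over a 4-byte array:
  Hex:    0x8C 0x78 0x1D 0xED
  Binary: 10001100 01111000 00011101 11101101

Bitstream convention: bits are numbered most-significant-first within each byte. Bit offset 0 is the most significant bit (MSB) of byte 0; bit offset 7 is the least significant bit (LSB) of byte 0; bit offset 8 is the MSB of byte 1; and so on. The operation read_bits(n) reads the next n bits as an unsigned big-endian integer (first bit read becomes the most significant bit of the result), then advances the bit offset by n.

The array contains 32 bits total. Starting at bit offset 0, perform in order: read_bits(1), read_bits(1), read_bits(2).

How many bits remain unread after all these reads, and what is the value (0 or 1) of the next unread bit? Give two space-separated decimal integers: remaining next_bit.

Answer: 28 1

Derivation:
Read 1: bits[0:1] width=1 -> value=1 (bin 1); offset now 1 = byte 0 bit 1; 31 bits remain
Read 2: bits[1:2] width=1 -> value=0 (bin 0); offset now 2 = byte 0 bit 2; 30 bits remain
Read 3: bits[2:4] width=2 -> value=0 (bin 00); offset now 4 = byte 0 bit 4; 28 bits remain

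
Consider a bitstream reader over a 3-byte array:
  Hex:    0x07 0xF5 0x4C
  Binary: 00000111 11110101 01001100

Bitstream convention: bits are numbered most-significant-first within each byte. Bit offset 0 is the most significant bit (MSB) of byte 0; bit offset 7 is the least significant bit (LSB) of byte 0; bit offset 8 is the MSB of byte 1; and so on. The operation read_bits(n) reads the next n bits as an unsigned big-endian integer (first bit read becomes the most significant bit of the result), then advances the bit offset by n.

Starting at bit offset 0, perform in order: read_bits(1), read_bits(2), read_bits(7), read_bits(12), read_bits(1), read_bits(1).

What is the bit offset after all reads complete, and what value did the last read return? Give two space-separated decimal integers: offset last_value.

Answer: 24 0

Derivation:
Read 1: bits[0:1] width=1 -> value=0 (bin 0); offset now 1 = byte 0 bit 1; 23 bits remain
Read 2: bits[1:3] width=2 -> value=0 (bin 00); offset now 3 = byte 0 bit 3; 21 bits remain
Read 3: bits[3:10] width=7 -> value=31 (bin 0011111); offset now 10 = byte 1 bit 2; 14 bits remain
Read 4: bits[10:22] width=12 -> value=3411 (bin 110101010011); offset now 22 = byte 2 bit 6; 2 bits remain
Read 5: bits[22:23] width=1 -> value=0 (bin 0); offset now 23 = byte 2 bit 7; 1 bits remain
Read 6: bits[23:24] width=1 -> value=0 (bin 0); offset now 24 = byte 3 bit 0; 0 bits remain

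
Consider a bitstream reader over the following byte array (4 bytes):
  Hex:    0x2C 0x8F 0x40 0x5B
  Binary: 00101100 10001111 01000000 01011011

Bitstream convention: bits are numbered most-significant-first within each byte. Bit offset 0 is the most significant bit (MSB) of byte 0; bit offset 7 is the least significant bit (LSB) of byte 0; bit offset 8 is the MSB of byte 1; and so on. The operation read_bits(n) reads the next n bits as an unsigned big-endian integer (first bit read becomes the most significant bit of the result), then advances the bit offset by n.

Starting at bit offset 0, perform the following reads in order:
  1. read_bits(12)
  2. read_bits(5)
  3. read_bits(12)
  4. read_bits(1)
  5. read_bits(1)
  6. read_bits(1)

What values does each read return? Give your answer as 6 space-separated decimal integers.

Read 1: bits[0:12] width=12 -> value=712 (bin 001011001000); offset now 12 = byte 1 bit 4; 20 bits remain
Read 2: bits[12:17] width=5 -> value=30 (bin 11110); offset now 17 = byte 2 bit 1; 15 bits remain
Read 3: bits[17:29] width=12 -> value=2059 (bin 100000001011); offset now 29 = byte 3 bit 5; 3 bits remain
Read 4: bits[29:30] width=1 -> value=0 (bin 0); offset now 30 = byte 3 bit 6; 2 bits remain
Read 5: bits[30:31] width=1 -> value=1 (bin 1); offset now 31 = byte 3 bit 7; 1 bits remain
Read 6: bits[31:32] width=1 -> value=1 (bin 1); offset now 32 = byte 4 bit 0; 0 bits remain

Answer: 712 30 2059 0 1 1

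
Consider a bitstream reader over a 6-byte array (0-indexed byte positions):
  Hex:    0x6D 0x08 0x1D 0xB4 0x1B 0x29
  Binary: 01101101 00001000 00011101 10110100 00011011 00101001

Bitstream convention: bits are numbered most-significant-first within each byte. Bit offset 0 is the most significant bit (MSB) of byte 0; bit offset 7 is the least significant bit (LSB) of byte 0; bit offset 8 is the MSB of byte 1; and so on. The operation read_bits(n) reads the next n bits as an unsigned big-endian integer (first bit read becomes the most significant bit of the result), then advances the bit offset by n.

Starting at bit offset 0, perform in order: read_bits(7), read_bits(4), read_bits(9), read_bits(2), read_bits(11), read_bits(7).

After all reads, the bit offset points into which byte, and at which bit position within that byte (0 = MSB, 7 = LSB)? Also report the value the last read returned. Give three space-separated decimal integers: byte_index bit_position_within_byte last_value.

Read 1: bits[0:7] width=7 -> value=54 (bin 0110110); offset now 7 = byte 0 bit 7; 41 bits remain
Read 2: bits[7:11] width=4 -> value=8 (bin 1000); offset now 11 = byte 1 bit 3; 37 bits remain
Read 3: bits[11:20] width=9 -> value=129 (bin 010000001); offset now 20 = byte 2 bit 4; 28 bits remain
Read 4: bits[20:22] width=2 -> value=3 (bin 11); offset now 22 = byte 2 bit 6; 26 bits remain
Read 5: bits[22:33] width=11 -> value=872 (bin 01101101000); offset now 33 = byte 4 bit 1; 15 bits remain
Read 6: bits[33:40] width=7 -> value=27 (bin 0011011); offset now 40 = byte 5 bit 0; 8 bits remain

Answer: 5 0 27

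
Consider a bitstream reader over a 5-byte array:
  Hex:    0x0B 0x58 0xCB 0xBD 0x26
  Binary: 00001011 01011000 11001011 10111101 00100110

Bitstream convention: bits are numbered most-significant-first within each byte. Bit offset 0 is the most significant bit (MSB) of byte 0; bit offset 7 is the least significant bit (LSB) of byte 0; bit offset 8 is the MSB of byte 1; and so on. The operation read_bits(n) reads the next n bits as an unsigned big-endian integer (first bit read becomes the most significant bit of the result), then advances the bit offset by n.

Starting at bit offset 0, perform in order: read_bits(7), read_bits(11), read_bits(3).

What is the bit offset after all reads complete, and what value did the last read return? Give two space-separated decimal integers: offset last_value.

Answer: 21 1

Derivation:
Read 1: bits[0:7] width=7 -> value=5 (bin 0000101); offset now 7 = byte 0 bit 7; 33 bits remain
Read 2: bits[7:18] width=11 -> value=1379 (bin 10101100011); offset now 18 = byte 2 bit 2; 22 bits remain
Read 3: bits[18:21] width=3 -> value=1 (bin 001); offset now 21 = byte 2 bit 5; 19 bits remain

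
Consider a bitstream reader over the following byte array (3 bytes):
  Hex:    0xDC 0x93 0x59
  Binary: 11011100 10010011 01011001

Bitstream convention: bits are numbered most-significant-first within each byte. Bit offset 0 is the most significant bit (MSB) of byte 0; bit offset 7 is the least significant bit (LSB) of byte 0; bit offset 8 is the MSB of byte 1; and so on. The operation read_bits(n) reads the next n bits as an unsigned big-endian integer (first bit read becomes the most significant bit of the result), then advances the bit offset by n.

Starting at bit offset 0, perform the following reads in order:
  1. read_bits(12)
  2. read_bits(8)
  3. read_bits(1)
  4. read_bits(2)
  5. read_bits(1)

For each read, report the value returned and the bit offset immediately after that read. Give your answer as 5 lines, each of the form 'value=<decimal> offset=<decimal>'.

Answer: value=3529 offset=12
value=53 offset=20
value=1 offset=21
value=0 offset=23
value=1 offset=24

Derivation:
Read 1: bits[0:12] width=12 -> value=3529 (bin 110111001001); offset now 12 = byte 1 bit 4; 12 bits remain
Read 2: bits[12:20] width=8 -> value=53 (bin 00110101); offset now 20 = byte 2 bit 4; 4 bits remain
Read 3: bits[20:21] width=1 -> value=1 (bin 1); offset now 21 = byte 2 bit 5; 3 bits remain
Read 4: bits[21:23] width=2 -> value=0 (bin 00); offset now 23 = byte 2 bit 7; 1 bits remain
Read 5: bits[23:24] width=1 -> value=1 (bin 1); offset now 24 = byte 3 bit 0; 0 bits remain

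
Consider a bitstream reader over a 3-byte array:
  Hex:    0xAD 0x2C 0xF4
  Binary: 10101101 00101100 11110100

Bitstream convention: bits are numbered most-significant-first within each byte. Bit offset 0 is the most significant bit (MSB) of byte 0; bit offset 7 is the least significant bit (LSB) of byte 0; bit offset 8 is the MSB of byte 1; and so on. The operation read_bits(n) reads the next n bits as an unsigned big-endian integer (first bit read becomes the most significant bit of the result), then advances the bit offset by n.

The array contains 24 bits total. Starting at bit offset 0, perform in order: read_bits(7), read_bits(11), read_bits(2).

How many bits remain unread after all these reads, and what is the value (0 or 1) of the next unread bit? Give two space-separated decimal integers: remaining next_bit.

Answer: 4 0

Derivation:
Read 1: bits[0:7] width=7 -> value=86 (bin 1010110); offset now 7 = byte 0 bit 7; 17 bits remain
Read 2: bits[7:18] width=11 -> value=1203 (bin 10010110011); offset now 18 = byte 2 bit 2; 6 bits remain
Read 3: bits[18:20] width=2 -> value=3 (bin 11); offset now 20 = byte 2 bit 4; 4 bits remain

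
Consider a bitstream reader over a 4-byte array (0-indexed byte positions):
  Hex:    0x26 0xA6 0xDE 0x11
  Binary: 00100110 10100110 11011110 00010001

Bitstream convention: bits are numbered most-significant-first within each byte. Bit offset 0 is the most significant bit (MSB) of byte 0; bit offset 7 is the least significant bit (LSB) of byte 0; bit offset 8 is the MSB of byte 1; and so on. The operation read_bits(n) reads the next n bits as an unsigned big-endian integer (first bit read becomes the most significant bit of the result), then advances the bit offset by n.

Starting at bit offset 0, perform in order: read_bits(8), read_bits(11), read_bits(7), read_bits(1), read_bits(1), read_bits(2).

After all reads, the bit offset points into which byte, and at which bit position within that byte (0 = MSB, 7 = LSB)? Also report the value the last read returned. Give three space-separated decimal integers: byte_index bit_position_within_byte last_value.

Answer: 3 6 0

Derivation:
Read 1: bits[0:8] width=8 -> value=38 (bin 00100110); offset now 8 = byte 1 bit 0; 24 bits remain
Read 2: bits[8:19] width=11 -> value=1334 (bin 10100110110); offset now 19 = byte 2 bit 3; 13 bits remain
Read 3: bits[19:26] width=7 -> value=120 (bin 1111000); offset now 26 = byte 3 bit 2; 6 bits remain
Read 4: bits[26:27] width=1 -> value=0 (bin 0); offset now 27 = byte 3 bit 3; 5 bits remain
Read 5: bits[27:28] width=1 -> value=1 (bin 1); offset now 28 = byte 3 bit 4; 4 bits remain
Read 6: bits[28:30] width=2 -> value=0 (bin 00); offset now 30 = byte 3 bit 6; 2 bits remain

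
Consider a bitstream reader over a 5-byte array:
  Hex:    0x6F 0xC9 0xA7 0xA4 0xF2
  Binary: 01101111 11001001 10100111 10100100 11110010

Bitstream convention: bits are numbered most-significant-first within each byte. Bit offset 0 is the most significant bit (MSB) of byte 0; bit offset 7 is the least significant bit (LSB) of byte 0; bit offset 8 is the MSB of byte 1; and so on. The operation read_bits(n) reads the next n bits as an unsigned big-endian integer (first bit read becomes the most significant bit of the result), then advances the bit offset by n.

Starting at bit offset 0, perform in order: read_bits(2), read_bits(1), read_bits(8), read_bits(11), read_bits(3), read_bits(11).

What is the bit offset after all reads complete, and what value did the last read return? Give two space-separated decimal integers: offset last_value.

Answer: 36 591

Derivation:
Read 1: bits[0:2] width=2 -> value=1 (bin 01); offset now 2 = byte 0 bit 2; 38 bits remain
Read 2: bits[2:3] width=1 -> value=1 (bin 1); offset now 3 = byte 0 bit 3; 37 bits remain
Read 3: bits[3:11] width=8 -> value=126 (bin 01111110); offset now 11 = byte 1 bit 3; 29 bits remain
Read 4: bits[11:22] width=11 -> value=617 (bin 01001101001); offset now 22 = byte 2 bit 6; 18 bits remain
Read 5: bits[22:25] width=3 -> value=7 (bin 111); offset now 25 = byte 3 bit 1; 15 bits remain
Read 6: bits[25:36] width=11 -> value=591 (bin 01001001111); offset now 36 = byte 4 bit 4; 4 bits remain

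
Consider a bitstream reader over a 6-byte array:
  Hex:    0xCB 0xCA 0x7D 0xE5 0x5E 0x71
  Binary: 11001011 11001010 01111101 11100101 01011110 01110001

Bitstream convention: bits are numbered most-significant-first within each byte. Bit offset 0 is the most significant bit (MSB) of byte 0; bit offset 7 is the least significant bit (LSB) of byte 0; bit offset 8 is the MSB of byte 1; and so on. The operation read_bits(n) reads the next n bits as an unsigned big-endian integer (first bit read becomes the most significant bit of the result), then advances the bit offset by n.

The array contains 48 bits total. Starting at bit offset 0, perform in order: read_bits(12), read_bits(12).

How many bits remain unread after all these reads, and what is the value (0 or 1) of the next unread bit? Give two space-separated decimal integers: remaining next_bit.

Read 1: bits[0:12] width=12 -> value=3260 (bin 110010111100); offset now 12 = byte 1 bit 4; 36 bits remain
Read 2: bits[12:24] width=12 -> value=2685 (bin 101001111101); offset now 24 = byte 3 bit 0; 24 bits remain

Answer: 24 1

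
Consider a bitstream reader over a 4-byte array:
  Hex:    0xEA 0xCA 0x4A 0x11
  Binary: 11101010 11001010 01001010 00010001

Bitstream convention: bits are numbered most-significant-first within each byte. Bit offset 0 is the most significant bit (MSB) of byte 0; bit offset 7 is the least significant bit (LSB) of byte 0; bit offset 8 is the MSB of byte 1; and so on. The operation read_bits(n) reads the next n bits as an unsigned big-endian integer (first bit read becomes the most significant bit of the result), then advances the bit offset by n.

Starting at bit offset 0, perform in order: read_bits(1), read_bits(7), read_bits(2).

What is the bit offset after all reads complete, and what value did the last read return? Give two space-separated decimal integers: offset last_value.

Answer: 10 3

Derivation:
Read 1: bits[0:1] width=1 -> value=1 (bin 1); offset now 1 = byte 0 bit 1; 31 bits remain
Read 2: bits[1:8] width=7 -> value=106 (bin 1101010); offset now 8 = byte 1 bit 0; 24 bits remain
Read 3: bits[8:10] width=2 -> value=3 (bin 11); offset now 10 = byte 1 bit 2; 22 bits remain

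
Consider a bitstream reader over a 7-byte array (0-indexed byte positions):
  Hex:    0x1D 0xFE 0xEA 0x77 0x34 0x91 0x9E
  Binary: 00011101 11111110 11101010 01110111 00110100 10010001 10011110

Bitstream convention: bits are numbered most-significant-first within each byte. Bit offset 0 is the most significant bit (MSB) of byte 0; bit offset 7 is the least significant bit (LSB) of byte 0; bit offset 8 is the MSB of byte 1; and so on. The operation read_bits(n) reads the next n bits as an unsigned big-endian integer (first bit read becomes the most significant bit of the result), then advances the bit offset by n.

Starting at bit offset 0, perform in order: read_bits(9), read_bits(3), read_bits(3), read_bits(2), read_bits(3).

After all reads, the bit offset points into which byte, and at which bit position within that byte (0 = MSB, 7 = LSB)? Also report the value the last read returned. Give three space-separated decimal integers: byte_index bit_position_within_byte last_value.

Answer: 2 4 6

Derivation:
Read 1: bits[0:9] width=9 -> value=59 (bin 000111011); offset now 9 = byte 1 bit 1; 47 bits remain
Read 2: bits[9:12] width=3 -> value=7 (bin 111); offset now 12 = byte 1 bit 4; 44 bits remain
Read 3: bits[12:15] width=3 -> value=7 (bin 111); offset now 15 = byte 1 bit 7; 41 bits remain
Read 4: bits[15:17] width=2 -> value=1 (bin 01); offset now 17 = byte 2 bit 1; 39 bits remain
Read 5: bits[17:20] width=3 -> value=6 (bin 110); offset now 20 = byte 2 bit 4; 36 bits remain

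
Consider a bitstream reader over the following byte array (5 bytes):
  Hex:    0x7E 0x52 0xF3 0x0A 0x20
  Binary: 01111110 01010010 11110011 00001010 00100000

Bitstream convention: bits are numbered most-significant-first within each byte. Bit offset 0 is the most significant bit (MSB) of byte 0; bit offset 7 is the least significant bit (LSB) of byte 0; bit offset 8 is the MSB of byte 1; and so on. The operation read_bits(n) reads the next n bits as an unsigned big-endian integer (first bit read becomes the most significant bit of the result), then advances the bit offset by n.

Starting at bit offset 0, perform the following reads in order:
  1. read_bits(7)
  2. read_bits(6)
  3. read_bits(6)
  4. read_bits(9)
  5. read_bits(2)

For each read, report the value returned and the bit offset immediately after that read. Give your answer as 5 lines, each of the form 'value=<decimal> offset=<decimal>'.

Answer: value=63 offset=7
value=10 offset=13
value=23 offset=19
value=304 offset=28
value=2 offset=30

Derivation:
Read 1: bits[0:7] width=7 -> value=63 (bin 0111111); offset now 7 = byte 0 bit 7; 33 bits remain
Read 2: bits[7:13] width=6 -> value=10 (bin 001010); offset now 13 = byte 1 bit 5; 27 bits remain
Read 3: bits[13:19] width=6 -> value=23 (bin 010111); offset now 19 = byte 2 bit 3; 21 bits remain
Read 4: bits[19:28] width=9 -> value=304 (bin 100110000); offset now 28 = byte 3 bit 4; 12 bits remain
Read 5: bits[28:30] width=2 -> value=2 (bin 10); offset now 30 = byte 3 bit 6; 10 bits remain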